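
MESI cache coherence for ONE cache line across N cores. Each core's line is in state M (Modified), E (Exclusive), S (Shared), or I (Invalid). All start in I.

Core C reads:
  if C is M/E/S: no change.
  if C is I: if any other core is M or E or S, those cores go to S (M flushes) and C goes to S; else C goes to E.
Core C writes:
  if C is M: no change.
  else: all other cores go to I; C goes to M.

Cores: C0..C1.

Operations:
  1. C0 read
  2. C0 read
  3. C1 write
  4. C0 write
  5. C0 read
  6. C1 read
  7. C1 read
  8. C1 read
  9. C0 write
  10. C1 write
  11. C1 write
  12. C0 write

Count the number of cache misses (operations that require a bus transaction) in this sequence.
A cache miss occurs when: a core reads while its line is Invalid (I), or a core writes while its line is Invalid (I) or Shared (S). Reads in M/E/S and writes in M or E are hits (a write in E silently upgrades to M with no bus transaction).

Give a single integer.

Answer: 7

Derivation:
Op 1: C0 read [C0 read from I: no other sharers -> C0=E (exclusive)] -> [E,I] [MISS #1: read from I]
Op 2: C0 read [C0 read: already in E, no change] -> [E,I] [hit: read from E]
Op 3: C1 write [C1 write: invalidate ['C0=E'] -> C1=M] -> [I,M] [MISS #2: write from I]
Op 4: C0 write [C0 write: invalidate ['C1=M'] -> C0=M] -> [M,I] [MISS #3: write from I]
Op 5: C0 read [C0 read: already in M, no change] -> [M,I] [hit: read from M]
Op 6: C1 read [C1 read from I: others=['C0=M'] -> C1=S, others downsized to S] -> [S,S] [MISS #4: read from I]
Op 7: C1 read [C1 read: already in S, no change] -> [S,S] [hit: read from S]
Op 8: C1 read [C1 read: already in S, no change] -> [S,S] [hit: read from S]
Op 9: C0 write [C0 write: invalidate ['C1=S'] -> C0=M] -> [M,I] [MISS #5: write from S]
Op 10: C1 write [C1 write: invalidate ['C0=M'] -> C1=M] -> [I,M] [MISS #6: write from I]
Op 11: C1 write [C1 write: already M (modified), no change] -> [I,M] [hit: write from M]
Op 12: C0 write [C0 write: invalidate ['C1=M'] -> C0=M] -> [M,I] [MISS #7: write from I]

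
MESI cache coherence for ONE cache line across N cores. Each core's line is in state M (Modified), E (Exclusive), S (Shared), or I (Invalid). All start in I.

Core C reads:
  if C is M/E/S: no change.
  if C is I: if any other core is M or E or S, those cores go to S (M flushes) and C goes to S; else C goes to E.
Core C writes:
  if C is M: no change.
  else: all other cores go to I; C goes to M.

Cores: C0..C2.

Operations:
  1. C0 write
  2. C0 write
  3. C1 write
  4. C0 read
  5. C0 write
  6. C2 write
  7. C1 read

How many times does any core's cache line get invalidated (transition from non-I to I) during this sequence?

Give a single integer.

Op 1: C0 write [C0 write: invalidate none -> C0=M] -> [M,I,I] (invalidations this op: 0; running total: 0)
Op 2: C0 write [C0 write: already M (modified), no change] -> [M,I,I] (invalidations this op: 0; running total: 0)
Op 3: C1 write [C1 write: invalidate ['C0=M'] -> C1=M] -> [I,M,I] (invalidations this op: 1; running total: 1)
Op 4: C0 read [C0 read from I: others=['C1=M'] -> C0=S, others downsized to S] -> [S,S,I] (invalidations this op: 0; running total: 1)
Op 5: C0 write [C0 write: invalidate ['C1=S'] -> C0=M] -> [M,I,I] (invalidations this op: 1; running total: 2)
Op 6: C2 write [C2 write: invalidate ['C0=M'] -> C2=M] -> [I,I,M] (invalidations this op: 1; running total: 3)
Op 7: C1 read [C1 read from I: others=['C2=M'] -> C1=S, others downsized to S] -> [I,S,S] (invalidations this op: 0; running total: 3)

Answer: 3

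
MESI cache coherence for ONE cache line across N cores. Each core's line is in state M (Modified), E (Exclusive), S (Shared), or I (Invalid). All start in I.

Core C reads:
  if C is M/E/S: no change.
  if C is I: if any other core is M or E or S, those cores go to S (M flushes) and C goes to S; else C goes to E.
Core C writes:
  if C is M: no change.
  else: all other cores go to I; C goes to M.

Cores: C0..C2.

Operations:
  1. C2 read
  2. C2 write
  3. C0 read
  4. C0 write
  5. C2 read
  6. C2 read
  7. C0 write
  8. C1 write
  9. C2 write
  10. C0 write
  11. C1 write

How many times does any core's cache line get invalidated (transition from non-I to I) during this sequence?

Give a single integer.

Op 1: C2 read [C2 read from I: no other sharers -> C2=E (exclusive)] -> [I,I,E] (invalidations this op: 0; running total: 0)
Op 2: C2 write [C2 write: invalidate none -> C2=M] -> [I,I,M] (invalidations this op: 0; running total: 0)
Op 3: C0 read [C0 read from I: others=['C2=M'] -> C0=S, others downsized to S] -> [S,I,S] (invalidations this op: 0; running total: 0)
Op 4: C0 write [C0 write: invalidate ['C2=S'] -> C0=M] -> [M,I,I] (invalidations this op: 1; running total: 1)
Op 5: C2 read [C2 read from I: others=['C0=M'] -> C2=S, others downsized to S] -> [S,I,S] (invalidations this op: 0; running total: 1)
Op 6: C2 read [C2 read: already in S, no change] -> [S,I,S] (invalidations this op: 0; running total: 1)
Op 7: C0 write [C0 write: invalidate ['C2=S'] -> C0=M] -> [M,I,I] (invalidations this op: 1; running total: 2)
Op 8: C1 write [C1 write: invalidate ['C0=M'] -> C1=M] -> [I,M,I] (invalidations this op: 1; running total: 3)
Op 9: C2 write [C2 write: invalidate ['C1=M'] -> C2=M] -> [I,I,M] (invalidations this op: 1; running total: 4)
Op 10: C0 write [C0 write: invalidate ['C2=M'] -> C0=M] -> [M,I,I] (invalidations this op: 1; running total: 5)
Op 11: C1 write [C1 write: invalidate ['C0=M'] -> C1=M] -> [I,M,I] (invalidations this op: 1; running total: 6)

Answer: 6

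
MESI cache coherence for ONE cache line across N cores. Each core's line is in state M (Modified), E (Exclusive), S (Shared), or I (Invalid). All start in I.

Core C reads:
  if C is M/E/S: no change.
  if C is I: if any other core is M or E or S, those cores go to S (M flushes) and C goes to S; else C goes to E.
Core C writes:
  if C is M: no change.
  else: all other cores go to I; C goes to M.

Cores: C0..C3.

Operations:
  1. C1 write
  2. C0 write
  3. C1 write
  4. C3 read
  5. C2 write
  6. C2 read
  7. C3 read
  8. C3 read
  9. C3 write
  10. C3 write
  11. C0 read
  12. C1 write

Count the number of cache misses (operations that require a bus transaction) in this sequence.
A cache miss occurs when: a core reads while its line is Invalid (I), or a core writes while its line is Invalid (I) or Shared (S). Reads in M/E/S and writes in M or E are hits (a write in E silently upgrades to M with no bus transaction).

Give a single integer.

Answer: 9

Derivation:
Op 1: C1 write [C1 write: invalidate none -> C1=M] -> [I,M,I,I] [MISS #1: write from I]
Op 2: C0 write [C0 write: invalidate ['C1=M'] -> C0=M] -> [M,I,I,I] [MISS #2: write from I]
Op 3: C1 write [C1 write: invalidate ['C0=M'] -> C1=M] -> [I,M,I,I] [MISS #3: write from I]
Op 4: C3 read [C3 read from I: others=['C1=M'] -> C3=S, others downsized to S] -> [I,S,I,S] [MISS #4: read from I]
Op 5: C2 write [C2 write: invalidate ['C1=S', 'C3=S'] -> C2=M] -> [I,I,M,I] [MISS #5: write from I]
Op 6: C2 read [C2 read: already in M, no change] -> [I,I,M,I] [hit: read from M]
Op 7: C3 read [C3 read from I: others=['C2=M'] -> C3=S, others downsized to S] -> [I,I,S,S] [MISS #6: read from I]
Op 8: C3 read [C3 read: already in S, no change] -> [I,I,S,S] [hit: read from S]
Op 9: C3 write [C3 write: invalidate ['C2=S'] -> C3=M] -> [I,I,I,M] [MISS #7: write from S]
Op 10: C3 write [C3 write: already M (modified), no change] -> [I,I,I,M] [hit: write from M]
Op 11: C0 read [C0 read from I: others=['C3=M'] -> C0=S, others downsized to S] -> [S,I,I,S] [MISS #8: read from I]
Op 12: C1 write [C1 write: invalidate ['C0=S', 'C3=S'] -> C1=M] -> [I,M,I,I] [MISS #9: write from I]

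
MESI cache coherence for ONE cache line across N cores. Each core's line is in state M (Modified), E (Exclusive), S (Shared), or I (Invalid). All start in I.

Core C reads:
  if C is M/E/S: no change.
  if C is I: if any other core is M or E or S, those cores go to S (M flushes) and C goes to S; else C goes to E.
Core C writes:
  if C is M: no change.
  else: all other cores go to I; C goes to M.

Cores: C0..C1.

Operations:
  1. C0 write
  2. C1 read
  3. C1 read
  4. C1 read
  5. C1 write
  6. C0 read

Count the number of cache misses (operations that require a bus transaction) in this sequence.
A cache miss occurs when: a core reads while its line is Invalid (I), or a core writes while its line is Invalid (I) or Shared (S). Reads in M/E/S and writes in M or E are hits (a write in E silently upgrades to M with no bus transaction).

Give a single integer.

Answer: 4

Derivation:
Op 1: C0 write [C0 write: invalidate none -> C0=M] -> [M,I] [MISS #1: write from I]
Op 2: C1 read [C1 read from I: others=['C0=M'] -> C1=S, others downsized to S] -> [S,S] [MISS #2: read from I]
Op 3: C1 read [C1 read: already in S, no change] -> [S,S] [hit: read from S]
Op 4: C1 read [C1 read: already in S, no change] -> [S,S] [hit: read from S]
Op 5: C1 write [C1 write: invalidate ['C0=S'] -> C1=M] -> [I,M] [MISS #3: write from S]
Op 6: C0 read [C0 read from I: others=['C1=M'] -> C0=S, others downsized to S] -> [S,S] [MISS #4: read from I]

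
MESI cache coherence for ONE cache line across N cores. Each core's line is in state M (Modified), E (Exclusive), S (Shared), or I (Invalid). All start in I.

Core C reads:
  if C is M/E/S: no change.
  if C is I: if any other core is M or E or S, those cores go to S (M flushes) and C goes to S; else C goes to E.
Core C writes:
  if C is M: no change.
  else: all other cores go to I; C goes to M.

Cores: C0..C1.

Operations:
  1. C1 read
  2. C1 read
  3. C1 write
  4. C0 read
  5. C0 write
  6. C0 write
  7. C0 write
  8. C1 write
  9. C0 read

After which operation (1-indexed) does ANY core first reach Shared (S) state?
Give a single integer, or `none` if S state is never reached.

Answer: 4

Derivation:
Op 1: C1 read [C1 read from I: no other sharers -> C1=E (exclusive)] -> [I,E]
Op 2: C1 read [C1 read: already in E, no change] -> [I,E]
Op 3: C1 write [C1 write: invalidate none -> C1=M] -> [I,M]
Op 4: C0 read [C0 read from I: others=['C1=M'] -> C0=S, others downsized to S] -> [S,S]
  -> First S state at op 4; remaining ops need not be traced.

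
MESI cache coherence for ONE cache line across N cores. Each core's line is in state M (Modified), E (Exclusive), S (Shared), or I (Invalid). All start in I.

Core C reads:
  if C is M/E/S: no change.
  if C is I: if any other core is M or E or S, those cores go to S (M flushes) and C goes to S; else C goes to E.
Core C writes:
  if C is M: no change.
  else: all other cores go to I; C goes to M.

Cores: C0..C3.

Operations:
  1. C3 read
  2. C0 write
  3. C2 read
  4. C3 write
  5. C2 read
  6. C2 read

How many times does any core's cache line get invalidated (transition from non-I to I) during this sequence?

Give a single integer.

Answer: 3

Derivation:
Op 1: C3 read [C3 read from I: no other sharers -> C3=E (exclusive)] -> [I,I,I,E] (invalidations this op: 0; running total: 0)
Op 2: C0 write [C0 write: invalidate ['C3=E'] -> C0=M] -> [M,I,I,I] (invalidations this op: 1; running total: 1)
Op 3: C2 read [C2 read from I: others=['C0=M'] -> C2=S, others downsized to S] -> [S,I,S,I] (invalidations this op: 0; running total: 1)
Op 4: C3 write [C3 write: invalidate ['C0=S', 'C2=S'] -> C3=M] -> [I,I,I,M] (invalidations this op: 2; running total: 3)
Op 5: C2 read [C2 read from I: others=['C3=M'] -> C2=S, others downsized to S] -> [I,I,S,S] (invalidations this op: 0; running total: 3)
Op 6: C2 read [C2 read: already in S, no change] -> [I,I,S,S] (invalidations this op: 0; running total: 3)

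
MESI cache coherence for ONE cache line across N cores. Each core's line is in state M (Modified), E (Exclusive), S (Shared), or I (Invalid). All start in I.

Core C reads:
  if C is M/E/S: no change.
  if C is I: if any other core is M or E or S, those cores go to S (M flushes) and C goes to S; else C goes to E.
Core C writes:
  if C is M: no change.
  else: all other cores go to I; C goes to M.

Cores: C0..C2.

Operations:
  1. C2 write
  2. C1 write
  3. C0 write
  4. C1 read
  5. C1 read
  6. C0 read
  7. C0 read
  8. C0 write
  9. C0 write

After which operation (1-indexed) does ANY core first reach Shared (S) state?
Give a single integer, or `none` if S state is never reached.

Answer: 4

Derivation:
Op 1: C2 write [C2 write: invalidate none -> C2=M] -> [I,I,M]
Op 2: C1 write [C1 write: invalidate ['C2=M'] -> C1=M] -> [I,M,I]
Op 3: C0 write [C0 write: invalidate ['C1=M'] -> C0=M] -> [M,I,I]
Op 4: C1 read [C1 read from I: others=['C0=M'] -> C1=S, others downsized to S] -> [S,S,I]
  -> First S state at op 4; remaining ops need not be traced.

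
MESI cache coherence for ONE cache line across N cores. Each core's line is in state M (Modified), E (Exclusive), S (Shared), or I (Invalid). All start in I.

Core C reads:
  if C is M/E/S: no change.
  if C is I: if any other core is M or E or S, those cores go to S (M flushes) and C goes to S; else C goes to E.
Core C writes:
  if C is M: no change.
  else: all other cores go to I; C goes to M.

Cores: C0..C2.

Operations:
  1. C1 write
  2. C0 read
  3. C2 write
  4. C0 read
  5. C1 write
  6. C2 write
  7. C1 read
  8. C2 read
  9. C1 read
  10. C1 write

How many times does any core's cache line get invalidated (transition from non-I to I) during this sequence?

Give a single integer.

Answer: 6

Derivation:
Op 1: C1 write [C1 write: invalidate none -> C1=M] -> [I,M,I] (invalidations this op: 0; running total: 0)
Op 2: C0 read [C0 read from I: others=['C1=M'] -> C0=S, others downsized to S] -> [S,S,I] (invalidations this op: 0; running total: 0)
Op 3: C2 write [C2 write: invalidate ['C0=S', 'C1=S'] -> C2=M] -> [I,I,M] (invalidations this op: 2; running total: 2)
Op 4: C0 read [C0 read from I: others=['C2=M'] -> C0=S, others downsized to S] -> [S,I,S] (invalidations this op: 0; running total: 2)
Op 5: C1 write [C1 write: invalidate ['C0=S', 'C2=S'] -> C1=M] -> [I,M,I] (invalidations this op: 2; running total: 4)
Op 6: C2 write [C2 write: invalidate ['C1=M'] -> C2=M] -> [I,I,M] (invalidations this op: 1; running total: 5)
Op 7: C1 read [C1 read from I: others=['C2=M'] -> C1=S, others downsized to S] -> [I,S,S] (invalidations this op: 0; running total: 5)
Op 8: C2 read [C2 read: already in S, no change] -> [I,S,S] (invalidations this op: 0; running total: 5)
Op 9: C1 read [C1 read: already in S, no change] -> [I,S,S] (invalidations this op: 0; running total: 5)
Op 10: C1 write [C1 write: invalidate ['C2=S'] -> C1=M] -> [I,M,I] (invalidations this op: 1; running total: 6)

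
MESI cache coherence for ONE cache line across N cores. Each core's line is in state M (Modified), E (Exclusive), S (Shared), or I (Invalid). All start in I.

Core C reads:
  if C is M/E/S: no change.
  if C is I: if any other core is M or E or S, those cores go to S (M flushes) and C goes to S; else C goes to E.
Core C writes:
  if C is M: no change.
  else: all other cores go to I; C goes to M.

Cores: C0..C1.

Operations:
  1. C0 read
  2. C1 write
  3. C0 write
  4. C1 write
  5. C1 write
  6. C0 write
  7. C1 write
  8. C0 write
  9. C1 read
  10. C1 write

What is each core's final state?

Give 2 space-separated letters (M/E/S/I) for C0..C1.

Answer: I M

Derivation:
Op 1: C0 read [C0 read from I: no other sharers -> C0=E (exclusive)] -> [E,I]
Op 2: C1 write [C1 write: invalidate ['C0=E'] -> C1=M] -> [I,M]
Op 3: C0 write [C0 write: invalidate ['C1=M'] -> C0=M] -> [M,I]
Op 4: C1 write [C1 write: invalidate ['C0=M'] -> C1=M] -> [I,M]
Op 5: C1 write [C1 write: already M (modified), no change] -> [I,M]
Op 6: C0 write [C0 write: invalidate ['C1=M'] -> C0=M] -> [M,I]
Op 7: C1 write [C1 write: invalidate ['C0=M'] -> C1=M] -> [I,M]
Op 8: C0 write [C0 write: invalidate ['C1=M'] -> C0=M] -> [M,I]
Op 9: C1 read [C1 read from I: others=['C0=M'] -> C1=S, others downsized to S] -> [S,S]
Op 10: C1 write [C1 write: invalidate ['C0=S'] -> C1=M] -> [I,M]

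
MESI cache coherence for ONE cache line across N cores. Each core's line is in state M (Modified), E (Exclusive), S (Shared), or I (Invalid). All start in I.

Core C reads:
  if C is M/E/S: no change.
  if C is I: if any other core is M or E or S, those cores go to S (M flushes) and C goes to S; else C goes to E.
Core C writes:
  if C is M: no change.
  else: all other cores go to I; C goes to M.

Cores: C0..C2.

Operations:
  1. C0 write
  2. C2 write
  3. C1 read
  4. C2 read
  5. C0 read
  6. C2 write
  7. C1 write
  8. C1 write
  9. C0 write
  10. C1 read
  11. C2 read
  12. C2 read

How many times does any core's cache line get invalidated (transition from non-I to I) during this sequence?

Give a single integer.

Op 1: C0 write [C0 write: invalidate none -> C0=M] -> [M,I,I] (invalidations this op: 0; running total: 0)
Op 2: C2 write [C2 write: invalidate ['C0=M'] -> C2=M] -> [I,I,M] (invalidations this op: 1; running total: 1)
Op 3: C1 read [C1 read from I: others=['C2=M'] -> C1=S, others downsized to S] -> [I,S,S] (invalidations this op: 0; running total: 1)
Op 4: C2 read [C2 read: already in S, no change] -> [I,S,S] (invalidations this op: 0; running total: 1)
Op 5: C0 read [C0 read from I: others=['C1=S', 'C2=S'] -> C0=S, others downsized to S] -> [S,S,S] (invalidations this op: 0; running total: 1)
Op 6: C2 write [C2 write: invalidate ['C0=S', 'C1=S'] -> C2=M] -> [I,I,M] (invalidations this op: 2; running total: 3)
Op 7: C1 write [C1 write: invalidate ['C2=M'] -> C1=M] -> [I,M,I] (invalidations this op: 1; running total: 4)
Op 8: C1 write [C1 write: already M (modified), no change] -> [I,M,I] (invalidations this op: 0; running total: 4)
Op 9: C0 write [C0 write: invalidate ['C1=M'] -> C0=M] -> [M,I,I] (invalidations this op: 1; running total: 5)
Op 10: C1 read [C1 read from I: others=['C0=M'] -> C1=S, others downsized to S] -> [S,S,I] (invalidations this op: 0; running total: 5)
Op 11: C2 read [C2 read from I: others=['C0=S', 'C1=S'] -> C2=S, others downsized to S] -> [S,S,S] (invalidations this op: 0; running total: 5)
Op 12: C2 read [C2 read: already in S, no change] -> [S,S,S] (invalidations this op: 0; running total: 5)

Answer: 5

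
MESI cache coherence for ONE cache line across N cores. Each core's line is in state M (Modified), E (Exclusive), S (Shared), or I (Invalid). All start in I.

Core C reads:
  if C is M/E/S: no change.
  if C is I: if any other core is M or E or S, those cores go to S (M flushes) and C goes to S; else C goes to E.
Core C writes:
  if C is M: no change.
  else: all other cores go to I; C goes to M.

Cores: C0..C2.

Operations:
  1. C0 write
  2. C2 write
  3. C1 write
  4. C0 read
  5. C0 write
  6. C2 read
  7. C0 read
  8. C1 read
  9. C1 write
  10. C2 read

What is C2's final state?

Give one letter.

Answer: S

Derivation:
Op 1: C0 write [C0 write: invalidate none -> C0=M] -> [M,I,I]
Op 2: C2 write [C2 write: invalidate ['C0=M'] -> C2=M] -> [I,I,M]
Op 3: C1 write [C1 write: invalidate ['C2=M'] -> C1=M] -> [I,M,I]
Op 4: C0 read [C0 read from I: others=['C1=M'] -> C0=S, others downsized to S] -> [S,S,I]
Op 5: C0 write [C0 write: invalidate ['C1=S'] -> C0=M] -> [M,I,I]
Op 6: C2 read [C2 read from I: others=['C0=M'] -> C2=S, others downsized to S] -> [S,I,S]
Op 7: C0 read [C0 read: already in S, no change] -> [S,I,S]
Op 8: C1 read [C1 read from I: others=['C0=S', 'C2=S'] -> C1=S, others downsized to S] -> [S,S,S]
Op 9: C1 write [C1 write: invalidate ['C0=S', 'C2=S'] -> C1=M] -> [I,M,I]
Op 10: C2 read [C2 read from I: others=['C1=M'] -> C2=S, others downsized to S] -> [I,S,S]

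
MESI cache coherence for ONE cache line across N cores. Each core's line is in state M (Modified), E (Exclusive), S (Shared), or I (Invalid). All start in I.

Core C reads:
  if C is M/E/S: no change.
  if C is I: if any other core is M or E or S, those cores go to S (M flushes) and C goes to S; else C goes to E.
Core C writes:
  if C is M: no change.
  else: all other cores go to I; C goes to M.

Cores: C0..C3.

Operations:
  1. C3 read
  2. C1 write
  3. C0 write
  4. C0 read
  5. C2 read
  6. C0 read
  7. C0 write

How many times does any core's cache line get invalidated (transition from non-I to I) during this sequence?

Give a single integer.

Op 1: C3 read [C3 read from I: no other sharers -> C3=E (exclusive)] -> [I,I,I,E] (invalidations this op: 0; running total: 0)
Op 2: C1 write [C1 write: invalidate ['C3=E'] -> C1=M] -> [I,M,I,I] (invalidations this op: 1; running total: 1)
Op 3: C0 write [C0 write: invalidate ['C1=M'] -> C0=M] -> [M,I,I,I] (invalidations this op: 1; running total: 2)
Op 4: C0 read [C0 read: already in M, no change] -> [M,I,I,I] (invalidations this op: 0; running total: 2)
Op 5: C2 read [C2 read from I: others=['C0=M'] -> C2=S, others downsized to S] -> [S,I,S,I] (invalidations this op: 0; running total: 2)
Op 6: C0 read [C0 read: already in S, no change] -> [S,I,S,I] (invalidations this op: 0; running total: 2)
Op 7: C0 write [C0 write: invalidate ['C2=S'] -> C0=M] -> [M,I,I,I] (invalidations this op: 1; running total: 3)

Answer: 3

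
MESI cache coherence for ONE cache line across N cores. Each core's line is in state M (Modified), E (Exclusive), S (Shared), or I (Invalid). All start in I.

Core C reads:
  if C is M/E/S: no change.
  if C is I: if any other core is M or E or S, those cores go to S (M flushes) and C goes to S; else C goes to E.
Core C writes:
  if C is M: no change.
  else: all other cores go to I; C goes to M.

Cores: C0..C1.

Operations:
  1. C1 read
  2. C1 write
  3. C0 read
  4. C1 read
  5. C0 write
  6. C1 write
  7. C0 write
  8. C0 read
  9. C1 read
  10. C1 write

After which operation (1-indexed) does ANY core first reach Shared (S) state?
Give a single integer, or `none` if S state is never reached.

Op 1: C1 read [C1 read from I: no other sharers -> C1=E (exclusive)] -> [I,E]
Op 2: C1 write [C1 write: invalidate none -> C1=M] -> [I,M]
Op 3: C0 read [C0 read from I: others=['C1=M'] -> C0=S, others downsized to S] -> [S,S]
  -> First S state at op 3; remaining ops need not be traced.

Answer: 3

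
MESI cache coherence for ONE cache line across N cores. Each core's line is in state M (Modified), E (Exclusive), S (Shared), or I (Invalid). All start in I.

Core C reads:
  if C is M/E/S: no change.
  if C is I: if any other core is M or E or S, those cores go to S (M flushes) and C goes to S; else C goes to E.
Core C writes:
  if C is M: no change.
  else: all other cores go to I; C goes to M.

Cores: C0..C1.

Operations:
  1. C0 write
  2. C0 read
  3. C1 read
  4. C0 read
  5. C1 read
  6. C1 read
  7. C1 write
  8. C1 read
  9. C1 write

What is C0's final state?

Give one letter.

Answer: I

Derivation:
Op 1: C0 write [C0 write: invalidate none -> C0=M] -> [M,I]
Op 2: C0 read [C0 read: already in M, no change] -> [M,I]
Op 3: C1 read [C1 read from I: others=['C0=M'] -> C1=S, others downsized to S] -> [S,S]
Op 4: C0 read [C0 read: already in S, no change] -> [S,S]
Op 5: C1 read [C1 read: already in S, no change] -> [S,S]
Op 6: C1 read [C1 read: already in S, no change] -> [S,S]
Op 7: C1 write [C1 write: invalidate ['C0=S'] -> C1=M] -> [I,M]
Op 8: C1 read [C1 read: already in M, no change] -> [I,M]
Op 9: C1 write [C1 write: already M (modified), no change] -> [I,M]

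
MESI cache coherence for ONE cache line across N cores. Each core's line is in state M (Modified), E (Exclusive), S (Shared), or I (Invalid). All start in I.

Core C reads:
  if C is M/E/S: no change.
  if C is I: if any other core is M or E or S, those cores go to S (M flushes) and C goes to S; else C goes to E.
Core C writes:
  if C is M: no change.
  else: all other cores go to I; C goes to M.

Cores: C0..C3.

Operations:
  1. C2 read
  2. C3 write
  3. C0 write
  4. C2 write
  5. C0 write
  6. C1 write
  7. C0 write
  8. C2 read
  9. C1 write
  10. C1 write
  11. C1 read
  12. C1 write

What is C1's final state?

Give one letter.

Answer: M

Derivation:
Op 1: C2 read [C2 read from I: no other sharers -> C2=E (exclusive)] -> [I,I,E,I]
Op 2: C3 write [C3 write: invalidate ['C2=E'] -> C3=M] -> [I,I,I,M]
Op 3: C0 write [C0 write: invalidate ['C3=M'] -> C0=M] -> [M,I,I,I]
Op 4: C2 write [C2 write: invalidate ['C0=M'] -> C2=M] -> [I,I,M,I]
Op 5: C0 write [C0 write: invalidate ['C2=M'] -> C0=M] -> [M,I,I,I]
Op 6: C1 write [C1 write: invalidate ['C0=M'] -> C1=M] -> [I,M,I,I]
Op 7: C0 write [C0 write: invalidate ['C1=M'] -> C0=M] -> [M,I,I,I]
Op 8: C2 read [C2 read from I: others=['C0=M'] -> C2=S, others downsized to S] -> [S,I,S,I]
Op 9: C1 write [C1 write: invalidate ['C0=S', 'C2=S'] -> C1=M] -> [I,M,I,I]
Op 10: C1 write [C1 write: already M (modified), no change] -> [I,M,I,I]
Op 11: C1 read [C1 read: already in M, no change] -> [I,M,I,I]
Op 12: C1 write [C1 write: already M (modified), no change] -> [I,M,I,I]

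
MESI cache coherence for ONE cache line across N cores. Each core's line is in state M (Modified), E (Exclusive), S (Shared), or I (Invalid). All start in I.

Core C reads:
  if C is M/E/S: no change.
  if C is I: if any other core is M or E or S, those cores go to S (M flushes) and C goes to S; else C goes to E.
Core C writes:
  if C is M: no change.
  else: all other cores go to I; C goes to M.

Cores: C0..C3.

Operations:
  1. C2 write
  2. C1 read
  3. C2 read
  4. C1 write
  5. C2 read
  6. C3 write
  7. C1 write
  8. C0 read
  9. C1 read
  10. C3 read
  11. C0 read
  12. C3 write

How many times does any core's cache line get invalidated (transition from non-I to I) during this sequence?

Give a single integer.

Op 1: C2 write [C2 write: invalidate none -> C2=M] -> [I,I,M,I] (invalidations this op: 0; running total: 0)
Op 2: C1 read [C1 read from I: others=['C2=M'] -> C1=S, others downsized to S] -> [I,S,S,I] (invalidations this op: 0; running total: 0)
Op 3: C2 read [C2 read: already in S, no change] -> [I,S,S,I] (invalidations this op: 0; running total: 0)
Op 4: C1 write [C1 write: invalidate ['C2=S'] -> C1=M] -> [I,M,I,I] (invalidations this op: 1; running total: 1)
Op 5: C2 read [C2 read from I: others=['C1=M'] -> C2=S, others downsized to S] -> [I,S,S,I] (invalidations this op: 0; running total: 1)
Op 6: C3 write [C3 write: invalidate ['C1=S', 'C2=S'] -> C3=M] -> [I,I,I,M] (invalidations this op: 2; running total: 3)
Op 7: C1 write [C1 write: invalidate ['C3=M'] -> C1=M] -> [I,M,I,I] (invalidations this op: 1; running total: 4)
Op 8: C0 read [C0 read from I: others=['C1=M'] -> C0=S, others downsized to S] -> [S,S,I,I] (invalidations this op: 0; running total: 4)
Op 9: C1 read [C1 read: already in S, no change] -> [S,S,I,I] (invalidations this op: 0; running total: 4)
Op 10: C3 read [C3 read from I: others=['C0=S', 'C1=S'] -> C3=S, others downsized to S] -> [S,S,I,S] (invalidations this op: 0; running total: 4)
Op 11: C0 read [C0 read: already in S, no change] -> [S,S,I,S] (invalidations this op: 0; running total: 4)
Op 12: C3 write [C3 write: invalidate ['C0=S', 'C1=S'] -> C3=M] -> [I,I,I,M] (invalidations this op: 2; running total: 6)

Answer: 6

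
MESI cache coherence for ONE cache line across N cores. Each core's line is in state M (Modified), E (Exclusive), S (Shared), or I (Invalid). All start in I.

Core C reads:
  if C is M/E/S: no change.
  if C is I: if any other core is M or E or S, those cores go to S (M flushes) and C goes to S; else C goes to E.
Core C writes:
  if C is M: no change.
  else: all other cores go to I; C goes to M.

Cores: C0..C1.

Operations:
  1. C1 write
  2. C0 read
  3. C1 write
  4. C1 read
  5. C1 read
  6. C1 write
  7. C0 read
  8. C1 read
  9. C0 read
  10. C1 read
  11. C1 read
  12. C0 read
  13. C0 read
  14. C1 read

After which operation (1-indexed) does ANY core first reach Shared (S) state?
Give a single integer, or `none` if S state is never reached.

Answer: 2

Derivation:
Op 1: C1 write [C1 write: invalidate none -> C1=M] -> [I,M]
Op 2: C0 read [C0 read from I: others=['C1=M'] -> C0=S, others downsized to S] -> [S,S]
  -> First S state at op 2; remaining ops need not be traced.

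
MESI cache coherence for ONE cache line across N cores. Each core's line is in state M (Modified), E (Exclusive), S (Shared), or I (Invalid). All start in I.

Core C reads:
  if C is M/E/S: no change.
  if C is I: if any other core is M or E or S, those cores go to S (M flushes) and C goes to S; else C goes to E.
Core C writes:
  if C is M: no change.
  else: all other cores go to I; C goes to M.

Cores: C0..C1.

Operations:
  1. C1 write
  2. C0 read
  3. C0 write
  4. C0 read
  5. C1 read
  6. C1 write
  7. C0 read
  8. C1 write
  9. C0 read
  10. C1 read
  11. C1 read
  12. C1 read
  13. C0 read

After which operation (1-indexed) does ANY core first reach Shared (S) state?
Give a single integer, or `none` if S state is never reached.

Op 1: C1 write [C1 write: invalidate none -> C1=M] -> [I,M]
Op 2: C0 read [C0 read from I: others=['C1=M'] -> C0=S, others downsized to S] -> [S,S]
  -> First S state at op 2; remaining ops need not be traced.

Answer: 2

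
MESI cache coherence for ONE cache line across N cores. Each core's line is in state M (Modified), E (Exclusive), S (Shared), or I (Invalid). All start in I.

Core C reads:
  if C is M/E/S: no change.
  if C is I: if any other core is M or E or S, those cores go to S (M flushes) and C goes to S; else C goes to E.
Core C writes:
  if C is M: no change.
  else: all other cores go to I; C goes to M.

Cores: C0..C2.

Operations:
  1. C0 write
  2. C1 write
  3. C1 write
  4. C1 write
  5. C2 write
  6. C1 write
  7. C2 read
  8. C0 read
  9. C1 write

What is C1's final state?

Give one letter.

Op 1: C0 write [C0 write: invalidate none -> C0=M] -> [M,I,I]
Op 2: C1 write [C1 write: invalidate ['C0=M'] -> C1=M] -> [I,M,I]
Op 3: C1 write [C1 write: already M (modified), no change] -> [I,M,I]
Op 4: C1 write [C1 write: already M (modified), no change] -> [I,M,I]
Op 5: C2 write [C2 write: invalidate ['C1=M'] -> C2=M] -> [I,I,M]
Op 6: C1 write [C1 write: invalidate ['C2=M'] -> C1=M] -> [I,M,I]
Op 7: C2 read [C2 read from I: others=['C1=M'] -> C2=S, others downsized to S] -> [I,S,S]
Op 8: C0 read [C0 read from I: others=['C1=S', 'C2=S'] -> C0=S, others downsized to S] -> [S,S,S]
Op 9: C1 write [C1 write: invalidate ['C0=S', 'C2=S'] -> C1=M] -> [I,M,I]

Answer: M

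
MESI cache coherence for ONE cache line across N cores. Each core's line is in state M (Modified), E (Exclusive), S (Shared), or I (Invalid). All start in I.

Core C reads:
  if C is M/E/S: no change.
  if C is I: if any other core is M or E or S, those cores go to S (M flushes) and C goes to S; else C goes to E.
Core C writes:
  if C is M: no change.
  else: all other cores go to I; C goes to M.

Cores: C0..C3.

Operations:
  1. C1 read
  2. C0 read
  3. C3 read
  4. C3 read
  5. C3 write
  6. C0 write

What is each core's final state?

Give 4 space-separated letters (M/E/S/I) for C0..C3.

Op 1: C1 read [C1 read from I: no other sharers -> C1=E (exclusive)] -> [I,E,I,I]
Op 2: C0 read [C0 read from I: others=['C1=E'] -> C0=S, others downsized to S] -> [S,S,I,I]
Op 3: C3 read [C3 read from I: others=['C0=S', 'C1=S'] -> C3=S, others downsized to S] -> [S,S,I,S]
Op 4: C3 read [C3 read: already in S, no change] -> [S,S,I,S]
Op 5: C3 write [C3 write: invalidate ['C0=S', 'C1=S'] -> C3=M] -> [I,I,I,M]
Op 6: C0 write [C0 write: invalidate ['C3=M'] -> C0=M] -> [M,I,I,I]

Answer: M I I I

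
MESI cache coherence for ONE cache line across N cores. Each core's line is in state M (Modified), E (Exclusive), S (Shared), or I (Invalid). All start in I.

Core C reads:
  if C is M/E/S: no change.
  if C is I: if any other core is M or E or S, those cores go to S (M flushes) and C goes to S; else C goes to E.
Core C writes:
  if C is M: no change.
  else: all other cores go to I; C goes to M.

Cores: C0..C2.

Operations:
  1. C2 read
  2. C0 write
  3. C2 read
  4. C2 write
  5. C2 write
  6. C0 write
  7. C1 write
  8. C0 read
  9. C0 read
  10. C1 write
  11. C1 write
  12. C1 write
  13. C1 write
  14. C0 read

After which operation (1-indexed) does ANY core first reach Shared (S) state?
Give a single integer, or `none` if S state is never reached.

Answer: 3

Derivation:
Op 1: C2 read [C2 read from I: no other sharers -> C2=E (exclusive)] -> [I,I,E]
Op 2: C0 write [C0 write: invalidate ['C2=E'] -> C0=M] -> [M,I,I]
Op 3: C2 read [C2 read from I: others=['C0=M'] -> C2=S, others downsized to S] -> [S,I,S]
  -> First S state at op 3; remaining ops need not be traced.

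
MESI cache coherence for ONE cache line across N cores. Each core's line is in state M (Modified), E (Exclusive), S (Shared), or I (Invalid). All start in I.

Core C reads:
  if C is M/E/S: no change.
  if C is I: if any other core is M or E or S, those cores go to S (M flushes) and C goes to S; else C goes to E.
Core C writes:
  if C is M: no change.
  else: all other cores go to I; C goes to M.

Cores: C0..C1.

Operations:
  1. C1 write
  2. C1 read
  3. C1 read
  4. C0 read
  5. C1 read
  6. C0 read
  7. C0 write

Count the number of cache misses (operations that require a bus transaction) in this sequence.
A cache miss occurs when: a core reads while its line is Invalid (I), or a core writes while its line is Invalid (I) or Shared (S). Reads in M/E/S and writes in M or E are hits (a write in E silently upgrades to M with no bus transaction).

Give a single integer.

Op 1: C1 write [C1 write: invalidate none -> C1=M] -> [I,M] [MISS #1: write from I]
Op 2: C1 read [C1 read: already in M, no change] -> [I,M] [hit: read from M]
Op 3: C1 read [C1 read: already in M, no change] -> [I,M] [hit: read from M]
Op 4: C0 read [C0 read from I: others=['C1=M'] -> C0=S, others downsized to S] -> [S,S] [MISS #2: read from I]
Op 5: C1 read [C1 read: already in S, no change] -> [S,S] [hit: read from S]
Op 6: C0 read [C0 read: already in S, no change] -> [S,S] [hit: read from S]
Op 7: C0 write [C0 write: invalidate ['C1=S'] -> C0=M] -> [M,I] [MISS #3: write from S]

Answer: 3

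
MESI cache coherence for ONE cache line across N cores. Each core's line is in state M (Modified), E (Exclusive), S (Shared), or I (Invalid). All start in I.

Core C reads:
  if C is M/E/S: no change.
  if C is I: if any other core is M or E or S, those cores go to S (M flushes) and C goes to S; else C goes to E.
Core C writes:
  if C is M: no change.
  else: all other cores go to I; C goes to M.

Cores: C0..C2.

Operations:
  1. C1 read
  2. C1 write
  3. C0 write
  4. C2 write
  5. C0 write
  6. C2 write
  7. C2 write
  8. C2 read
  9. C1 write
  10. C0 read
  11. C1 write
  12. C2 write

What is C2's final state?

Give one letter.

Answer: M

Derivation:
Op 1: C1 read [C1 read from I: no other sharers -> C1=E (exclusive)] -> [I,E,I]
Op 2: C1 write [C1 write: invalidate none -> C1=M] -> [I,M,I]
Op 3: C0 write [C0 write: invalidate ['C1=M'] -> C0=M] -> [M,I,I]
Op 4: C2 write [C2 write: invalidate ['C0=M'] -> C2=M] -> [I,I,M]
Op 5: C0 write [C0 write: invalidate ['C2=M'] -> C0=M] -> [M,I,I]
Op 6: C2 write [C2 write: invalidate ['C0=M'] -> C2=M] -> [I,I,M]
Op 7: C2 write [C2 write: already M (modified), no change] -> [I,I,M]
Op 8: C2 read [C2 read: already in M, no change] -> [I,I,M]
Op 9: C1 write [C1 write: invalidate ['C2=M'] -> C1=M] -> [I,M,I]
Op 10: C0 read [C0 read from I: others=['C1=M'] -> C0=S, others downsized to S] -> [S,S,I]
Op 11: C1 write [C1 write: invalidate ['C0=S'] -> C1=M] -> [I,M,I]
Op 12: C2 write [C2 write: invalidate ['C1=M'] -> C2=M] -> [I,I,M]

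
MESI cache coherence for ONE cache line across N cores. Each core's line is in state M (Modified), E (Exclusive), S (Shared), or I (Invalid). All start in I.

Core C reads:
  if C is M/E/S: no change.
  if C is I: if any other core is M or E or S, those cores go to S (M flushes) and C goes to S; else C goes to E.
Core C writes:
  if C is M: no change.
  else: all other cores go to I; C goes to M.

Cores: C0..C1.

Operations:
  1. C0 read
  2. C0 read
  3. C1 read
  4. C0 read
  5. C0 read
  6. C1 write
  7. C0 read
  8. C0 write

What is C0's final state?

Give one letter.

Answer: M

Derivation:
Op 1: C0 read [C0 read from I: no other sharers -> C0=E (exclusive)] -> [E,I]
Op 2: C0 read [C0 read: already in E, no change] -> [E,I]
Op 3: C1 read [C1 read from I: others=['C0=E'] -> C1=S, others downsized to S] -> [S,S]
Op 4: C0 read [C0 read: already in S, no change] -> [S,S]
Op 5: C0 read [C0 read: already in S, no change] -> [S,S]
Op 6: C1 write [C1 write: invalidate ['C0=S'] -> C1=M] -> [I,M]
Op 7: C0 read [C0 read from I: others=['C1=M'] -> C0=S, others downsized to S] -> [S,S]
Op 8: C0 write [C0 write: invalidate ['C1=S'] -> C0=M] -> [M,I]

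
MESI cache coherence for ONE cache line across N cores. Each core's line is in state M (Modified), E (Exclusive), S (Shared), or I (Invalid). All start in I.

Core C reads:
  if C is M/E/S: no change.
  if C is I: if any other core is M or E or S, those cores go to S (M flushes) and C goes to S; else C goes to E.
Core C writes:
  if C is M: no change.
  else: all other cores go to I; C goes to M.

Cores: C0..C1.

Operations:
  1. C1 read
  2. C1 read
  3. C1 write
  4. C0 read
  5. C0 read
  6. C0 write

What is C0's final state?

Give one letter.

Op 1: C1 read [C1 read from I: no other sharers -> C1=E (exclusive)] -> [I,E]
Op 2: C1 read [C1 read: already in E, no change] -> [I,E]
Op 3: C1 write [C1 write: invalidate none -> C1=M] -> [I,M]
Op 4: C0 read [C0 read from I: others=['C1=M'] -> C0=S, others downsized to S] -> [S,S]
Op 5: C0 read [C0 read: already in S, no change] -> [S,S]
Op 6: C0 write [C0 write: invalidate ['C1=S'] -> C0=M] -> [M,I]

Answer: M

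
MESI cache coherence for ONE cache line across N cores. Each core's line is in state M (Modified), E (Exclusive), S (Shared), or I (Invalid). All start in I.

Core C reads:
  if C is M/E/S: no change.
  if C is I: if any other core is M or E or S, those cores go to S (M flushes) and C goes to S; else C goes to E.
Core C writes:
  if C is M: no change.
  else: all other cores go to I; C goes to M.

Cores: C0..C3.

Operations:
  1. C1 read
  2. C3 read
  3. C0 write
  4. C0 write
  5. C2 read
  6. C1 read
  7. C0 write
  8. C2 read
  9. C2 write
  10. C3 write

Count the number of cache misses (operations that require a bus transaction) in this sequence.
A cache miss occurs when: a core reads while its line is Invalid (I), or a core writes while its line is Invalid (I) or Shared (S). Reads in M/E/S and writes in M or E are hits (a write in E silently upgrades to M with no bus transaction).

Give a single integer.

Answer: 9

Derivation:
Op 1: C1 read [C1 read from I: no other sharers -> C1=E (exclusive)] -> [I,E,I,I] [MISS #1: read from I]
Op 2: C3 read [C3 read from I: others=['C1=E'] -> C3=S, others downsized to S] -> [I,S,I,S] [MISS #2: read from I]
Op 3: C0 write [C0 write: invalidate ['C1=S', 'C3=S'] -> C0=M] -> [M,I,I,I] [MISS #3: write from I]
Op 4: C0 write [C0 write: already M (modified), no change] -> [M,I,I,I] [hit: write from M]
Op 5: C2 read [C2 read from I: others=['C0=M'] -> C2=S, others downsized to S] -> [S,I,S,I] [MISS #4: read from I]
Op 6: C1 read [C1 read from I: others=['C0=S', 'C2=S'] -> C1=S, others downsized to S] -> [S,S,S,I] [MISS #5: read from I]
Op 7: C0 write [C0 write: invalidate ['C1=S', 'C2=S'] -> C0=M] -> [M,I,I,I] [MISS #6: write from S]
Op 8: C2 read [C2 read from I: others=['C0=M'] -> C2=S, others downsized to S] -> [S,I,S,I] [MISS #7: read from I]
Op 9: C2 write [C2 write: invalidate ['C0=S'] -> C2=M] -> [I,I,M,I] [MISS #8: write from S]
Op 10: C3 write [C3 write: invalidate ['C2=M'] -> C3=M] -> [I,I,I,M] [MISS #9: write from I]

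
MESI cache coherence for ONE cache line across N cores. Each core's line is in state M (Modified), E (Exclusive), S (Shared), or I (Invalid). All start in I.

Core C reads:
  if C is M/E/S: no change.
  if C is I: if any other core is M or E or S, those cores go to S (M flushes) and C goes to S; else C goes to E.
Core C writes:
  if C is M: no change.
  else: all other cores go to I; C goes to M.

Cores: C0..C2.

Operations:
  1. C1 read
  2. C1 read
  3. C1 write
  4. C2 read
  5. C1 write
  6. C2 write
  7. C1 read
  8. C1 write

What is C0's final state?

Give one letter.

Op 1: C1 read [C1 read from I: no other sharers -> C1=E (exclusive)] -> [I,E,I]
Op 2: C1 read [C1 read: already in E, no change] -> [I,E,I]
Op 3: C1 write [C1 write: invalidate none -> C1=M] -> [I,M,I]
Op 4: C2 read [C2 read from I: others=['C1=M'] -> C2=S, others downsized to S] -> [I,S,S]
Op 5: C1 write [C1 write: invalidate ['C2=S'] -> C1=M] -> [I,M,I]
Op 6: C2 write [C2 write: invalidate ['C1=M'] -> C2=M] -> [I,I,M]
Op 7: C1 read [C1 read from I: others=['C2=M'] -> C1=S, others downsized to S] -> [I,S,S]
Op 8: C1 write [C1 write: invalidate ['C2=S'] -> C1=M] -> [I,M,I]

Answer: I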